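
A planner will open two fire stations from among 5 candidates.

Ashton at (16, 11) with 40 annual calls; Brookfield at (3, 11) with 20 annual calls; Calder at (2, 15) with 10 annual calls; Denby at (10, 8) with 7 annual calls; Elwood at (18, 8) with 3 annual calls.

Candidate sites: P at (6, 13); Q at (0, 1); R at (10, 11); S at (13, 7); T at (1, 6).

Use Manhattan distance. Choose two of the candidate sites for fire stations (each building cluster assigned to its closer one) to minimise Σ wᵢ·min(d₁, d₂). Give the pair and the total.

{P, R}, total 454

Evaluate every pair (each demand assigned to the nearer of the two):
  {P, R}: total = 454
  {P, S}: total = 486
  {R, T}: total = 534
  {R, S}: total = 539
  {Q, R}: total = 554
  {S, T}: total = 566
  {Q, S}: total = 746
  {P, Q}: total = 754
  {P, T}: total = 754
  {Q, T}: total = 1174
Best pair: {P, R} with total 454.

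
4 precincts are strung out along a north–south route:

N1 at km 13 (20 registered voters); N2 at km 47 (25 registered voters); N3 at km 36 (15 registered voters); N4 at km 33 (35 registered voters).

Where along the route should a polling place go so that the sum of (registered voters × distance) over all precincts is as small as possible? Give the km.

For a sum of weighted absolute distances on a line, the optimum is the weighted median (not the mean). Total weight W = 95; half-weight = 47.5.
Sort by position and accumulate weight:
  km 13 (N1, w=20) → cum 20
  km 33 (N4, w=35) → cum 55  ≥ 47.5 → median here
  km 36 (N3, w=15) → cum 70
  km 47 (N2, w=25) → cum 95
Optimal location: km 33.

x = 33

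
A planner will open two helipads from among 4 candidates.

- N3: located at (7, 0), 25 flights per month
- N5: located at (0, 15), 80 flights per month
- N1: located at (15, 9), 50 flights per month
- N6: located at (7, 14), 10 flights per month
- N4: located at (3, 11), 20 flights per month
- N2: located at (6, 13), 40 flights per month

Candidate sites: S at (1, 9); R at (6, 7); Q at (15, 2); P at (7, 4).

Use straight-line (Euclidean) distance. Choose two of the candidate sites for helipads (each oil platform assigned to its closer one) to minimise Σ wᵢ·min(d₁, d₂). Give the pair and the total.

{S, Q}, total 1433.6

Evaluate every pair (each demand assigned to the nearer of the two):
  {S, Q}: total = 1433.6
  {S, P}: total = 1449.1
  {S, R}: total = 1491.7
  {R, Q}: total = 1737.5
  {R, P}: total = 1771.7
  {Q, P}: total = 2116.5
Best pair: {S, Q} with total 1433.6.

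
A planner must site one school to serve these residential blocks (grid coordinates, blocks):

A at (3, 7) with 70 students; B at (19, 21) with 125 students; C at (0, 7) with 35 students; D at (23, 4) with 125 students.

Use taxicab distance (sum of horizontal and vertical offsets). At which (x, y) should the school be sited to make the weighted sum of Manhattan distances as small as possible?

Manhattan distance separates: Σwᵢ(|x−xᵢ|+|y−yᵢ|) = Σwᵢ|x−xᵢ| + Σwᵢ|y−yᵢ|, so x and y are optimised independently as 1-D weighted medians.
Total weight W = 355; half = 177.5.
x-coordinate, sorted with cumulative weight:
  x=0 (C, w=35) cum 35
  x=3 (A, w=70) cum 105
  x=19 (B, w=125) cum 230  ← median
  x=23 (D, w=125) cum 355
⇒ x* = 19
y-coordinate, sorted with cumulative weight:
  y=4 (D, w=125) cum 125
  y=7 (A, w=70) cum 195  ← median
  y=7 (C, w=35) cum 230
  y=21 (B, w=125) cum 355
⇒ y* = 7

(19, 7)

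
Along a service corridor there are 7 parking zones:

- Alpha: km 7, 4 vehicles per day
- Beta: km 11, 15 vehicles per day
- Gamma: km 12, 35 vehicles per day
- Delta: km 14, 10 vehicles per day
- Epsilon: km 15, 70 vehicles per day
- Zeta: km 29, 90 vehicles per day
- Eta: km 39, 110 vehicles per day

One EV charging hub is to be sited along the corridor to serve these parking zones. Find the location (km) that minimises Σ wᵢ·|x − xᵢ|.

For a sum of weighted absolute distances on a line, the optimum is the weighted median (not the mean). Total weight W = 334; half-weight = 167.
Sort by position and accumulate weight:
  km 7 (Alpha, w=4) → cum 4
  km 11 (Beta, w=15) → cum 19
  km 12 (Gamma, w=35) → cum 54
  km 14 (Delta, w=10) → cum 64
  km 15 (Epsilon, w=70) → cum 134
  km 29 (Zeta, w=90) → cum 224  ≥ 167 → median here
  km 39 (Eta, w=110) → cum 334
Optimal location: km 29.

x = 29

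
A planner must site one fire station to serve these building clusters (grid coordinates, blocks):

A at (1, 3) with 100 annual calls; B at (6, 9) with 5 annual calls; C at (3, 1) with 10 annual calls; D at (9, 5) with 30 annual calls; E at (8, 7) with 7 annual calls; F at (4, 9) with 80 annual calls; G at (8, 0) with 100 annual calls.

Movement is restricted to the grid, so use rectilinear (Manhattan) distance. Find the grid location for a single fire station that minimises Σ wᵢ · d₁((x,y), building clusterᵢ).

(4, 3)

Manhattan distance separates: Σwᵢ(|x−xᵢ|+|y−yᵢ|) = Σwᵢ|x−xᵢ| + Σwᵢ|y−yᵢ|, so x and y are optimised independently as 1-D weighted medians.
Total weight W = 332; half = 166.
x-coordinate, sorted with cumulative weight:
  x=1 (A, w=100) cum 100
  x=3 (C, w=10) cum 110
  x=4 (F, w=80) cum 190  ← median
  x=6 (B, w=5) cum 195
  x=8 (E, w=7) cum 202
  x=8 (G, w=100) cum 302
  x=9 (D, w=30) cum 332
⇒ x* = 4
y-coordinate, sorted with cumulative weight:
  y=0 (G, w=100) cum 100
  y=1 (C, w=10) cum 110
  y=3 (A, w=100) cum 210  ← median
  y=5 (D, w=30) cum 240
  y=7 (E, w=7) cum 247
  y=9 (B, w=5) cum 252
  y=9 (F, w=80) cum 332
⇒ y* = 3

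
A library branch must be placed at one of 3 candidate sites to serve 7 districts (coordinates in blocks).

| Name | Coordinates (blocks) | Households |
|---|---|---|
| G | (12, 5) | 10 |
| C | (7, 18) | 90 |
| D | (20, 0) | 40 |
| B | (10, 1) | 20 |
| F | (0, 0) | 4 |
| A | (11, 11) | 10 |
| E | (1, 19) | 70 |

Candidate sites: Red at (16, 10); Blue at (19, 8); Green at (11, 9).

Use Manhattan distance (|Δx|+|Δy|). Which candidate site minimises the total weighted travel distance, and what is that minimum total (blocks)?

Green, total 3620 blocks

Total weighted distance at each candidate:
  Red (16, 10): total = 4324
  Blue (19, 8): total = 5008
  Green (11, 9): total = 3620
Minimum is at Green with total 3620 blocks.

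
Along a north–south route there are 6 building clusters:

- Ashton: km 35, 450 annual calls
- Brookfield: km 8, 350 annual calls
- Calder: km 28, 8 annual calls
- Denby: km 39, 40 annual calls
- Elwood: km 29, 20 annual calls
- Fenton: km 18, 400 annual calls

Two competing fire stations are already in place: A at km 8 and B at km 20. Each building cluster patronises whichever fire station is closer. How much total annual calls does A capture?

The indifferent point is the midpoint (8+20)/2 = 14; building clusters left of it (closer to A at 8) go to A, those right go to B.
  Brookfield at 8 (w=350) → A
  Fenton at 18 (w=400) → B
  Calder at 28 (w=8) → B
  Elwood at 29 (w=20) → B
  Ashton at 35 (w=450) → B
  Denby at 39 (w=40) → B
A captures 350; B captures 918.

350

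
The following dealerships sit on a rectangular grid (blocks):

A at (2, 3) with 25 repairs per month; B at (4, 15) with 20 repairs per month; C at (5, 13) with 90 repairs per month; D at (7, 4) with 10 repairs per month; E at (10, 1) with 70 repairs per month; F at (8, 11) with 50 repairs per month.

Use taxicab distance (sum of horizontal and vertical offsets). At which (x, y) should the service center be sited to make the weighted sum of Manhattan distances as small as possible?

(5, 11)

Manhattan distance separates: Σwᵢ(|x−xᵢ|+|y−yᵢ|) = Σwᵢ|x−xᵢ| + Σwᵢ|y−yᵢ|, so x and y are optimised independently as 1-D weighted medians.
Total weight W = 265; half = 132.5.
x-coordinate, sorted with cumulative weight:
  x=2 (A, w=25) cum 25
  x=4 (B, w=20) cum 45
  x=5 (C, w=90) cum 135  ← median
  x=7 (D, w=10) cum 145
  x=8 (F, w=50) cum 195
  x=10 (E, w=70) cum 265
⇒ x* = 5
y-coordinate, sorted with cumulative weight:
  y=1 (E, w=70) cum 70
  y=3 (A, w=25) cum 95
  y=4 (D, w=10) cum 105
  y=11 (F, w=50) cum 155  ← median
  y=13 (C, w=90) cum 245
  y=15 (B, w=20) cum 265
⇒ y* = 11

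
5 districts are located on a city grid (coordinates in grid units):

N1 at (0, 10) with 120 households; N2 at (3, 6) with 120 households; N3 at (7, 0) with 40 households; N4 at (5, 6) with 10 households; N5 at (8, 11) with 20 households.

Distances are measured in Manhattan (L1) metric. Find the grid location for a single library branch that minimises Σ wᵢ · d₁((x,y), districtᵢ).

(3, 6)

Manhattan distance separates: Σwᵢ(|x−xᵢ|+|y−yᵢ|) = Σwᵢ|x−xᵢ| + Σwᵢ|y−yᵢ|, so x and y are optimised independently as 1-D weighted medians.
Total weight W = 310; half = 155.
x-coordinate, sorted with cumulative weight:
  x=0 (N1, w=120) cum 120
  x=3 (N2, w=120) cum 240  ← median
  x=5 (N4, w=10) cum 250
  x=7 (N3, w=40) cum 290
  x=8 (N5, w=20) cum 310
⇒ x* = 3
y-coordinate, sorted with cumulative weight:
  y=0 (N3, w=40) cum 40
  y=6 (N2, w=120) cum 160  ← median
  y=6 (N4, w=10) cum 170
  y=10 (N1, w=120) cum 290
  y=11 (N5, w=20) cum 310
⇒ y* = 6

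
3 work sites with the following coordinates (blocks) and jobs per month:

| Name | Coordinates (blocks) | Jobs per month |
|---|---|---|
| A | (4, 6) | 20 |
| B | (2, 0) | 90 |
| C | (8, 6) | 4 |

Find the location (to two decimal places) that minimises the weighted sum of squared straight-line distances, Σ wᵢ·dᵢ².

The minimiser of Σwᵢ‖p−pᵢ‖² is the weighted centroid p* = (Σwᵢpᵢ)/(Σwᵢ).
Σwᵢ = 114.
Σwᵢxᵢ = 20·4 + 90·2 + 4·8 = 292.
Σwᵢyᵢ = 20·6 + 90·0 + 4·6 = 144.
x* = 292/114 = 2.56, y* = 144/114 = 1.26.

(2.56, 1.26)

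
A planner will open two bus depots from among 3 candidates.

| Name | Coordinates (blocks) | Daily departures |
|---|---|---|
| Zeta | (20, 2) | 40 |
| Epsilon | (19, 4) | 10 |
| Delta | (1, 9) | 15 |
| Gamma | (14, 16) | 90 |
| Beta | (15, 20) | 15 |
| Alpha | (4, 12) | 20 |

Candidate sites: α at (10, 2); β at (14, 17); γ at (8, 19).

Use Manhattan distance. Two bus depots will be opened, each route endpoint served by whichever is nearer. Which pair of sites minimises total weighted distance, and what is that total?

{α, β}, total 1200

Evaluate every pair (each demand assigned to the nearer of the two):
  {α, β}: total = 1200
  {β, γ}: total = 1645
  {α, γ}: total = 1900
Best pair: {α, β} with total 1200.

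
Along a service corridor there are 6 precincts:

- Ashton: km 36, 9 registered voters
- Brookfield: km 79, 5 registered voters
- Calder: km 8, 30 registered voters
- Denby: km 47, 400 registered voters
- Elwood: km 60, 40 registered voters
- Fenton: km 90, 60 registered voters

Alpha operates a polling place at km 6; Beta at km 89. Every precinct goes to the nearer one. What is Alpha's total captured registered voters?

The indifferent point is the midpoint (6+89)/2 = 47.5; precincts left of it (closer to Alpha at 6) go to Alpha, those right go to Beta.
  Calder at 8 (w=30) → Alpha
  Ashton at 36 (w=9) → Alpha
  Denby at 47 (w=400) → Alpha
  Elwood at 60 (w=40) → Beta
  Brookfield at 79 (w=5) → Beta
  Fenton at 90 (w=60) → Beta
Alpha captures 439; Beta captures 105.

439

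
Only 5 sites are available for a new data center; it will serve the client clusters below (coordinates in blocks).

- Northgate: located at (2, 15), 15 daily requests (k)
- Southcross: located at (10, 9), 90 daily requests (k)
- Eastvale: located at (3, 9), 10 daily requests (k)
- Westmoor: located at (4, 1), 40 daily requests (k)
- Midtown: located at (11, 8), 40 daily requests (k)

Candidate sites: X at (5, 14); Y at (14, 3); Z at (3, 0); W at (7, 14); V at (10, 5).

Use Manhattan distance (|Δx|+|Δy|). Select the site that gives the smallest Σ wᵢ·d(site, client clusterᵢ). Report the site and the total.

Total weighted distance at each candidate:
  X (5, 14): total = 2070
  Y (14, 3): total = 2230
  Z (3, 0): total = 2490
  W (7, 14): total = 1940
  V (10, 5): total = 1300
Minimum is at V with total 1300 blocks.

V, total 1300 blocks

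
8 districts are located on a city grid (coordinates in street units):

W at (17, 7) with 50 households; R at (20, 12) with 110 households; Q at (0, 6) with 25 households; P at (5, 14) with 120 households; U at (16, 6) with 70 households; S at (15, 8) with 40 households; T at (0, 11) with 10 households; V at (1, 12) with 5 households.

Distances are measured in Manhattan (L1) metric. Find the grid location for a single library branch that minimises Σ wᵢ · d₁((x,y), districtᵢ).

Manhattan distance separates: Σwᵢ(|x−xᵢ|+|y−yᵢ|) = Σwᵢ|x−xᵢ| + Σwᵢ|y−yᵢ|, so x and y are optimised independently as 1-D weighted medians.
Total weight W = 430; half = 215.
x-coordinate, sorted with cumulative weight:
  x=0 (Q, w=25) cum 25
  x=0 (T, w=10) cum 35
  x=1 (V, w=5) cum 40
  x=5 (P, w=120) cum 160
  x=15 (S, w=40) cum 200
  x=16 (U, w=70) cum 270  ← median
  x=17 (W, w=50) cum 320
  x=20 (R, w=110) cum 430
⇒ x* = 16
y-coordinate, sorted with cumulative weight:
  y=6 (Q, w=25) cum 25
  y=6 (U, w=70) cum 95
  y=7 (W, w=50) cum 145
  y=8 (S, w=40) cum 185
  y=11 (T, w=10) cum 195
  y=12 (R, w=110) cum 305  ← median
  y=12 (V, w=5) cum 310
  y=14 (P, w=120) cum 430
⇒ y* = 12

(16, 12)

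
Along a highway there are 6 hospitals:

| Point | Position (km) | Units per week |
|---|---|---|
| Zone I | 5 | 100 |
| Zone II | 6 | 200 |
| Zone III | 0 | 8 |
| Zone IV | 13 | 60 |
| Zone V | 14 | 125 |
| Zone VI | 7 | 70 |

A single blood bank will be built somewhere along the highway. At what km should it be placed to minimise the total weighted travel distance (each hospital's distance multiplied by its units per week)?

For a sum of weighted absolute distances on a line, the optimum is the weighted median (not the mean). Total weight W = 563; half-weight = 281.5.
Sort by position and accumulate weight:
  km 0 (Zone III, w=8) → cum 8
  km 5 (Zone I, w=100) → cum 108
  km 6 (Zone II, w=200) → cum 308  ≥ 281.5 → median here
  km 7 (Zone VI, w=70) → cum 378
  km 13 (Zone IV, w=60) → cum 438
  km 14 (Zone V, w=125) → cum 563
Optimal location: km 6.

x = 6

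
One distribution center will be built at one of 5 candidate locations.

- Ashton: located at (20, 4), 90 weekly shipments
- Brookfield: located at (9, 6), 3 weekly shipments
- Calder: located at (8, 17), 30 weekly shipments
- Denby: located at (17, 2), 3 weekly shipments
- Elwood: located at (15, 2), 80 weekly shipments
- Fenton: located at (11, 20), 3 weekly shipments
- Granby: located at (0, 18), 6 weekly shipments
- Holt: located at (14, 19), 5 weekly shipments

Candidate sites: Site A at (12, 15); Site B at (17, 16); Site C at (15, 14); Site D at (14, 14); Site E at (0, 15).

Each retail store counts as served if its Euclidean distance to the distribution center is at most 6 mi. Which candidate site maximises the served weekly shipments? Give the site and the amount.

Site A, covering 38

Coverage radius r = 6 mi; a point is covered iff (Δx)²+(Δy)² ≤ 6² = 36.
  Site A (12, 15): covers {Calder, Fenton, Holt} → 38
  Site B (17, 16): covers {Holt} → 5
  Site C (15, 14): covers {Holt} → 5
  Site D (14, 14): covers {Holt} → 5
  Site E (0, 15): covers {Granby} → 6
Maximum coverage at Site A: 38 weekly shipments.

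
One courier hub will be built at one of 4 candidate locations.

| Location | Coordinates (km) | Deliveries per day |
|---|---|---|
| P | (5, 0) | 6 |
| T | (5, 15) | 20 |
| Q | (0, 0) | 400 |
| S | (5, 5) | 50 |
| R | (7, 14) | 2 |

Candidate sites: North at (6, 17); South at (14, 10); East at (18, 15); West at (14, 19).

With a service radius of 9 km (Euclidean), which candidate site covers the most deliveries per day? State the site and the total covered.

Coverage radius r = 9 km; a point is covered iff (Δx)²+(Δy)² ≤ 9² = 81.
  North (6, 17): covers {T, R} → 22
  South (14, 10): covers {R} → 2
  East (18, 15): covers {none} → 0
  West (14, 19): covers {R} → 2
Maximum coverage at North: 22 deliveries per day.

North, covering 22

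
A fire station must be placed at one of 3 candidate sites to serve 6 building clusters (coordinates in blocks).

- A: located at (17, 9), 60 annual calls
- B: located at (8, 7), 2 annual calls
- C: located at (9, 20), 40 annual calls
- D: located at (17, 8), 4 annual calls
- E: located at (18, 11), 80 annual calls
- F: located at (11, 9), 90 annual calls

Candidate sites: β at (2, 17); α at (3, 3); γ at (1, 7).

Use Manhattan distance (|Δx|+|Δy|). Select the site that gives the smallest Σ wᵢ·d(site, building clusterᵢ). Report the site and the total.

Total weighted distance at each candidate:
  β (2, 17): total = 5198
  α (3, 3): total = 5314
  γ (1, 7): total = 4762
Minimum is at γ with total 4762 blocks.

γ, total 4762 blocks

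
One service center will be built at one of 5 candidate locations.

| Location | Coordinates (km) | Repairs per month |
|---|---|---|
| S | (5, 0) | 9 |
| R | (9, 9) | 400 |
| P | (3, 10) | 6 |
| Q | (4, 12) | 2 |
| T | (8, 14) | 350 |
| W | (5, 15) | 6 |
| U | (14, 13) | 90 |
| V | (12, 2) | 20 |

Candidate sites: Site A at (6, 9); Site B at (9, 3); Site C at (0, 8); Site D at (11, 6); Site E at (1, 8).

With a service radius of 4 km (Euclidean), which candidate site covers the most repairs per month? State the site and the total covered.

Coverage radius r = 4 km; a point is covered iff (Δx)²+(Δy)² ≤ 4² = 16.
  Site A (6, 9): covers {R, P, Q} → 408
  Site B (9, 3): covers {V} → 20
  Site C (0, 8): covers {P} → 6
  Site D (11, 6): covers {R} → 400
  Site E (1, 8): covers {P} → 6
Maximum coverage at Site A: 408 repairs per month.

Site A, covering 408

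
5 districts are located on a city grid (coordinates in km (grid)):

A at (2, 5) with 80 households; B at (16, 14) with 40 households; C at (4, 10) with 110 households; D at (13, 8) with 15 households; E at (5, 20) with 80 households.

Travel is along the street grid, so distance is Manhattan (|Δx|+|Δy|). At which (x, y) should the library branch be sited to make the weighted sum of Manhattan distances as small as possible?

(4, 10)

Manhattan distance separates: Σwᵢ(|x−xᵢ|+|y−yᵢ|) = Σwᵢ|x−xᵢ| + Σwᵢ|y−yᵢ|, so x and y are optimised independently as 1-D weighted medians.
Total weight W = 325; half = 162.5.
x-coordinate, sorted with cumulative weight:
  x=2 (A, w=80) cum 80
  x=4 (C, w=110) cum 190  ← median
  x=5 (E, w=80) cum 270
  x=13 (D, w=15) cum 285
  x=16 (B, w=40) cum 325
⇒ x* = 4
y-coordinate, sorted with cumulative weight:
  y=5 (A, w=80) cum 80
  y=8 (D, w=15) cum 95
  y=10 (C, w=110) cum 205  ← median
  y=14 (B, w=40) cum 245
  y=20 (E, w=80) cum 325
⇒ y* = 10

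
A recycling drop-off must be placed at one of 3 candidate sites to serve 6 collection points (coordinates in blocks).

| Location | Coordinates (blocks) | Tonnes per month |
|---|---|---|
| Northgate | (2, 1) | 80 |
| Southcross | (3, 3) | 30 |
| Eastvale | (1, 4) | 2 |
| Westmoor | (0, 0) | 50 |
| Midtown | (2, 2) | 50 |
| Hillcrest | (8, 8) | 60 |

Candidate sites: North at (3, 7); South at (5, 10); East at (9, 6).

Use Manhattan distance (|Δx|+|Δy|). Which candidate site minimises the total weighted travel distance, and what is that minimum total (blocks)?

North, total 1850 blocks

Total weighted distance at each candidate:
  North (3, 7): total = 1850
  South (5, 10): total = 2850
  East (9, 6): total = 2730
Minimum is at North with total 1850 blocks.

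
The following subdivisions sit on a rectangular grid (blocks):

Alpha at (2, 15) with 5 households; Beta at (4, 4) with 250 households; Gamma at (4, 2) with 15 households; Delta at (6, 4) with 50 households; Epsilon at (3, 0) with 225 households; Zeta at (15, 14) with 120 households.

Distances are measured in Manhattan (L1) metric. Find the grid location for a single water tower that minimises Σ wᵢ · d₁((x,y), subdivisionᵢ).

Manhattan distance separates: Σwᵢ(|x−xᵢ|+|y−yᵢ|) = Σwᵢ|x−xᵢ| + Σwᵢ|y−yᵢ|, so x and y are optimised independently as 1-D weighted medians.
Total weight W = 665; half = 332.5.
x-coordinate, sorted with cumulative weight:
  x=2 (Alpha, w=5) cum 5
  x=3 (Epsilon, w=225) cum 230
  x=4 (Beta, w=250) cum 480  ← median
  x=4 (Gamma, w=15) cum 495
  x=6 (Delta, w=50) cum 545
  x=15 (Zeta, w=120) cum 665
⇒ x* = 4
y-coordinate, sorted with cumulative weight:
  y=0 (Epsilon, w=225) cum 225
  y=2 (Gamma, w=15) cum 240
  y=4 (Beta, w=250) cum 490  ← median
  y=4 (Delta, w=50) cum 540
  y=14 (Zeta, w=120) cum 660
  y=15 (Alpha, w=5) cum 665
⇒ y* = 4

(4, 4)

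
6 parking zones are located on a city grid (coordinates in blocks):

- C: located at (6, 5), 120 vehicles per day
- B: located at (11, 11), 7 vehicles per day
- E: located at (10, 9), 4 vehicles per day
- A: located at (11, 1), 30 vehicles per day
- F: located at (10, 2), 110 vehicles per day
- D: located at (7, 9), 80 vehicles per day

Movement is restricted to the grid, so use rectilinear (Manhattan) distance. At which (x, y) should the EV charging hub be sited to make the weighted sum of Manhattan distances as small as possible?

Manhattan distance separates: Σwᵢ(|x−xᵢ|+|y−yᵢ|) = Σwᵢ|x−xᵢ| + Σwᵢ|y−yᵢ|, so x and y are optimised independently as 1-D weighted medians.
Total weight W = 351; half = 175.5.
x-coordinate, sorted with cumulative weight:
  x=6 (C, w=120) cum 120
  x=7 (D, w=80) cum 200  ← median
  x=10 (E, w=4) cum 204
  x=10 (F, w=110) cum 314
  x=11 (B, w=7) cum 321
  x=11 (A, w=30) cum 351
⇒ x* = 7
y-coordinate, sorted with cumulative weight:
  y=1 (A, w=30) cum 30
  y=2 (F, w=110) cum 140
  y=5 (C, w=120) cum 260  ← median
  y=9 (E, w=4) cum 264
  y=9 (D, w=80) cum 344
  y=11 (B, w=7) cum 351
⇒ y* = 5

(7, 5)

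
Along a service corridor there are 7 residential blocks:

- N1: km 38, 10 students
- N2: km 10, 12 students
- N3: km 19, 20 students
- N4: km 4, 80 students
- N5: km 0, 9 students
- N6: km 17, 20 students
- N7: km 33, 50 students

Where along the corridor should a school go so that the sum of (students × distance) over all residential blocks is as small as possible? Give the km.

For a sum of weighted absolute distances on a line, the optimum is the weighted median (not the mean). Total weight W = 201; half-weight = 100.5.
Sort by position and accumulate weight:
  km 0 (N5, w=9) → cum 9
  km 4 (N4, w=80) → cum 89
  km 10 (N2, w=12) → cum 101  ≥ 100.5 → median here
  km 17 (N6, w=20) → cum 121
  km 19 (N3, w=20) → cum 141
  km 33 (N7, w=50) → cum 191
  km 38 (N1, w=10) → cum 201
Optimal location: km 10.

x = 10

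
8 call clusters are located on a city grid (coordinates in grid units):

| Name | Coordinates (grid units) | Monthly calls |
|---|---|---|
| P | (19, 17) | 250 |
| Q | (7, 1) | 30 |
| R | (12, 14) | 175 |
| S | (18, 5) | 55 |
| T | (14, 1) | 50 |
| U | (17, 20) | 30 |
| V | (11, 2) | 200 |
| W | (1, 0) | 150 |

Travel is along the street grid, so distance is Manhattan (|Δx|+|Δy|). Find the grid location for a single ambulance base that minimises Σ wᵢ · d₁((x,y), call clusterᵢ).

(12, 5)

Manhattan distance separates: Σwᵢ(|x−xᵢ|+|y−yᵢ|) = Σwᵢ|x−xᵢ| + Σwᵢ|y−yᵢ|, so x and y are optimised independently as 1-D weighted medians.
Total weight W = 940; half = 470.
x-coordinate, sorted with cumulative weight:
  x=1 (W, w=150) cum 150
  x=7 (Q, w=30) cum 180
  x=11 (V, w=200) cum 380
  x=12 (R, w=175) cum 555  ← median
  x=14 (T, w=50) cum 605
  x=17 (U, w=30) cum 635
  x=18 (S, w=55) cum 690
  x=19 (P, w=250) cum 940
⇒ x* = 12
y-coordinate, sorted with cumulative weight:
  y=0 (W, w=150) cum 150
  y=1 (Q, w=30) cum 180
  y=1 (T, w=50) cum 230
  y=2 (V, w=200) cum 430
  y=5 (S, w=55) cum 485  ← median
  y=14 (R, w=175) cum 660
  y=17 (P, w=250) cum 910
  y=20 (U, w=30) cum 940
⇒ y* = 5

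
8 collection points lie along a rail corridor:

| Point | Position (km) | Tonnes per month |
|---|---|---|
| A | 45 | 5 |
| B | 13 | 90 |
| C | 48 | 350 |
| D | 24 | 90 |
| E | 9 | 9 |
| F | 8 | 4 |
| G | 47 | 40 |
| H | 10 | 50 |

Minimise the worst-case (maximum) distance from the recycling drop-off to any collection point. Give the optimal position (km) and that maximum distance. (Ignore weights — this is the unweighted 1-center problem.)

The 1-center on a line is the midpoint of the two extreme points: leftmost at 8, rightmost at 48.
Optimal location = (8 + 48)/2 = 28; maximum distance = (48 − 8)/2 = 20.

location 28, max distance 20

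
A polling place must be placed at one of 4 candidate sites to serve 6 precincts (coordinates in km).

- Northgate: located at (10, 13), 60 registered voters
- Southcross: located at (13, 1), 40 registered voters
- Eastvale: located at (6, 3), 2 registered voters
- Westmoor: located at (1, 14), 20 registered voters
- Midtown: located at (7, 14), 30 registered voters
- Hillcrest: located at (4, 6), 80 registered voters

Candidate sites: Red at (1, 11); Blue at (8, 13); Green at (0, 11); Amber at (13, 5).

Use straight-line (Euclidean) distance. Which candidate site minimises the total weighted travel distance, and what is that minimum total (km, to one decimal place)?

Total weighted distance at each candidate:
  Red (1, 11): total = 1924.6
  Blue (8, 13): total = 1489.2
  Green (0, 11): total = 2091.9
  Amber (13, 5): total = 2036.1
Minimum is at Blue with total 1489.2 km.

Blue, total 1489.2 km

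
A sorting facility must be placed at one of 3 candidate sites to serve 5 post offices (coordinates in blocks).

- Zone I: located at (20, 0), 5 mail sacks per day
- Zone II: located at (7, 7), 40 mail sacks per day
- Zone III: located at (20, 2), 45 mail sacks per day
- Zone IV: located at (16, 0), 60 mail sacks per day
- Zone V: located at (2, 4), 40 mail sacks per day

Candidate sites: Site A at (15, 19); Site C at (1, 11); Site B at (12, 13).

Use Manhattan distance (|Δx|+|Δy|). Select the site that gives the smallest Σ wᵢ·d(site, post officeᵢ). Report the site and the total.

Site B, total 3180 blocks

Total weighted distance at each candidate:
  Site A (15, 19): total = 4230
  Site C (1, 11): total = 3690
  Site B (12, 13): total = 3180
Minimum is at Site B with total 3180 blocks.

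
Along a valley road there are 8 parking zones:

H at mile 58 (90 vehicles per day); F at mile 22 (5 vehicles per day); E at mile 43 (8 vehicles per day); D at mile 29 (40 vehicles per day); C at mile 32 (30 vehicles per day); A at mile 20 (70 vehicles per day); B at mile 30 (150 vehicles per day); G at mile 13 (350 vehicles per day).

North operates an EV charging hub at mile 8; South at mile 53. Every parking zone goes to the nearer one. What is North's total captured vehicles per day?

The indifferent point is the midpoint (8+53)/2 = 30.5; parking zones left of it (closer to North at 8) go to North, those right go to South.
  G at 13 (w=350) → North
  A at 20 (w=70) → North
  F at 22 (w=5) → North
  D at 29 (w=40) → North
  B at 30 (w=150) → North
  C at 32 (w=30) → South
  E at 43 (w=8) → South
  H at 58 (w=90) → South
North captures 615; South captures 128.

615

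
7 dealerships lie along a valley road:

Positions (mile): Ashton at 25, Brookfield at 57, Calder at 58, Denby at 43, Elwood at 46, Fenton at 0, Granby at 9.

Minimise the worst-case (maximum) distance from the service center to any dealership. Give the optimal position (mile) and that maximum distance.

The 1-center on a line is the midpoint of the two extreme points: leftmost at 0, rightmost at 58.
Optimal location = (0 + 58)/2 = 29; maximum distance = (58 − 0)/2 = 29.

location 29, max distance 29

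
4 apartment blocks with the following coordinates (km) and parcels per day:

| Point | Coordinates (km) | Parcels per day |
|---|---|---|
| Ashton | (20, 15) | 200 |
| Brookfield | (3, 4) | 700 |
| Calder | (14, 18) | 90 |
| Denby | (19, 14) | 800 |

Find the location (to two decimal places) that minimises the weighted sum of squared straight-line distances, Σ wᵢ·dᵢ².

The minimiser of Σwᵢ‖p−pᵢ‖² is the weighted centroid p* = (Σwᵢpᵢ)/(Σwᵢ).
Σwᵢ = 1790.
Σwᵢxᵢ = 200·20 + 700·3 + 90·14 + 800·19 = 22560.
Σwᵢyᵢ = 200·15 + 700·4 + 90·18 + 800·14 = 18620.
x* = 22560/1790 = 12.60, y* = 18620/1790 = 10.40.

(12.60, 10.40)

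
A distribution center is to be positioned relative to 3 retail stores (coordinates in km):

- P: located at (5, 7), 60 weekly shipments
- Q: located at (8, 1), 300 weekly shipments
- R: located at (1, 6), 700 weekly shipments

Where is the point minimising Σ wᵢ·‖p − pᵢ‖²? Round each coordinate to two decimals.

The minimiser of Σwᵢ‖p−pᵢ‖² is the weighted centroid p* = (Σwᵢpᵢ)/(Σwᵢ).
Σwᵢ = 1060.
Σwᵢxᵢ = 60·5 + 300·8 + 700·1 = 3400.
Σwᵢyᵢ = 60·7 + 300·1 + 700·6 = 4920.
x* = 3400/1060 = 3.21, y* = 4920/1060 = 4.64.

(3.21, 4.64)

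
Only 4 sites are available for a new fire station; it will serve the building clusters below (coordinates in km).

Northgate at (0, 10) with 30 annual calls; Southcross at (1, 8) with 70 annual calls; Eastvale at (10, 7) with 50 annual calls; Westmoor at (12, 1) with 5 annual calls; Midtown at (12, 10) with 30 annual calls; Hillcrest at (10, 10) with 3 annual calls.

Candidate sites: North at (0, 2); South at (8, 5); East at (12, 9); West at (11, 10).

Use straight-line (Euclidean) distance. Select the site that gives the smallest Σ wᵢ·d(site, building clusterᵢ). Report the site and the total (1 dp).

Total weighted distance at each candidate:
  North (0, 2): total = 1756.1
  South (8, 5): total = 1194.1
  East (12, 9): total = 1352.6
  West (11, 10): total = 1280.3
Minimum is at South with total 1194.1 km.

South, total 1194.1 km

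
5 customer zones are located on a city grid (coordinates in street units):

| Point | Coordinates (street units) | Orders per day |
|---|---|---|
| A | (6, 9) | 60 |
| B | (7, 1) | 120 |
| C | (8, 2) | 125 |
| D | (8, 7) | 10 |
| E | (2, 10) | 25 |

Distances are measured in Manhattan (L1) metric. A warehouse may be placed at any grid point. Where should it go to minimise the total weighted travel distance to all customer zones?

(7, 2)

Manhattan distance separates: Σwᵢ(|x−xᵢ|+|y−yᵢ|) = Σwᵢ|x−xᵢ| + Σwᵢ|y−yᵢ|, so x and y are optimised independently as 1-D weighted medians.
Total weight W = 340; half = 170.
x-coordinate, sorted with cumulative weight:
  x=2 (E, w=25) cum 25
  x=6 (A, w=60) cum 85
  x=7 (B, w=120) cum 205  ← median
  x=8 (C, w=125) cum 330
  x=8 (D, w=10) cum 340
⇒ x* = 7
y-coordinate, sorted with cumulative weight:
  y=1 (B, w=120) cum 120
  y=2 (C, w=125) cum 245  ← median
  y=7 (D, w=10) cum 255
  y=9 (A, w=60) cum 315
  y=10 (E, w=25) cum 340
⇒ y* = 2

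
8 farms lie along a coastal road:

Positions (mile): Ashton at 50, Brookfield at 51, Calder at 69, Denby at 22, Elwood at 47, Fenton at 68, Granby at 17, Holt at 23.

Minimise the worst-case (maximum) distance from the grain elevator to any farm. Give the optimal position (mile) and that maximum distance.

The 1-center on a line is the midpoint of the two extreme points: leftmost at 17, rightmost at 69.
Optimal location = (17 + 69)/2 = 43; maximum distance = (69 − 17)/2 = 26.

location 43, max distance 26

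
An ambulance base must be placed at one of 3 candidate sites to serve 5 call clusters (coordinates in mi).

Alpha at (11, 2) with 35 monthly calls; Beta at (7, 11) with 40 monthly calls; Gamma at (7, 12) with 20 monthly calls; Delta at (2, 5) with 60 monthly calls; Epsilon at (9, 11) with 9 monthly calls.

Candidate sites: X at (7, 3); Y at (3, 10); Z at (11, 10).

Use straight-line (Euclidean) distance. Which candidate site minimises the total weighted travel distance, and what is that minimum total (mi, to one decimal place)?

Y, total 1011.0 mi

Total weighted distance at each candidate:
  X (7, 3): total = 1041.6
  Y (3, 10): total = 1011.0
  Z (11, 10): total = 1172.2
Minimum is at Y with total 1011.0 mi.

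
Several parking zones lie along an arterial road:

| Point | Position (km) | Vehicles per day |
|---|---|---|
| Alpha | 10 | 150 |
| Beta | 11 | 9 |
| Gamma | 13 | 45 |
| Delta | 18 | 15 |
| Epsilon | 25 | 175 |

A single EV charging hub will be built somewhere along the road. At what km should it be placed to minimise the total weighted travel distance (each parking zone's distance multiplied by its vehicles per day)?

For a sum of weighted absolute distances on a line, the optimum is the weighted median (not the mean). Total weight W = 394; half-weight = 197.
Sort by position and accumulate weight:
  km 10 (Alpha, w=150) → cum 150
  km 11 (Beta, w=9) → cum 159
  km 13 (Gamma, w=45) → cum 204  ≥ 197 → median here
  km 18 (Delta, w=15) → cum 219
  km 25 (Epsilon, w=175) → cum 394
Optimal location: km 13.

x = 13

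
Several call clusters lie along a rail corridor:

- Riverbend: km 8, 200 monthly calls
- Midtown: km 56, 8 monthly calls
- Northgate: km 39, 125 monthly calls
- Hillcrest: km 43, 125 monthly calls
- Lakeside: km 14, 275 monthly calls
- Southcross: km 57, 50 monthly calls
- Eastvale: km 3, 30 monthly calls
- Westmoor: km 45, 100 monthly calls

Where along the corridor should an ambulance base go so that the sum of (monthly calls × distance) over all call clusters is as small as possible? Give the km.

For a sum of weighted absolute distances on a line, the optimum is the weighted median (not the mean). Total weight W = 913; half-weight = 456.5.
Sort by position and accumulate weight:
  km 3 (Eastvale, w=30) → cum 30
  km 8 (Riverbend, w=200) → cum 230
  km 14 (Lakeside, w=275) → cum 505  ≥ 456.5 → median here
  km 39 (Northgate, w=125) → cum 630
  km 43 (Hillcrest, w=125) → cum 755
  km 45 (Westmoor, w=100) → cum 855
  km 56 (Midtown, w=8) → cum 863
  km 57 (Southcross, w=50) → cum 913
Optimal location: km 14.

x = 14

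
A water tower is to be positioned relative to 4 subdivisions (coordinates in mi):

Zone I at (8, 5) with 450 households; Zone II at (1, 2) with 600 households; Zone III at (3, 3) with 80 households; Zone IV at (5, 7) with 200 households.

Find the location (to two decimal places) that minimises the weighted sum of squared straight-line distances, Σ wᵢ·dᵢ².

The minimiser of Σwᵢ‖p−pᵢ‖² is the weighted centroid p* = (Σwᵢpᵢ)/(Σwᵢ).
Σwᵢ = 1330.
Σwᵢxᵢ = 450·8 + 600·1 + 80·3 + 200·5 = 5440.
Σwᵢyᵢ = 450·5 + 600·2 + 80·3 + 200·7 = 5090.
x* = 5440/1330 = 4.09, y* = 5090/1330 = 3.83.

(4.09, 3.83)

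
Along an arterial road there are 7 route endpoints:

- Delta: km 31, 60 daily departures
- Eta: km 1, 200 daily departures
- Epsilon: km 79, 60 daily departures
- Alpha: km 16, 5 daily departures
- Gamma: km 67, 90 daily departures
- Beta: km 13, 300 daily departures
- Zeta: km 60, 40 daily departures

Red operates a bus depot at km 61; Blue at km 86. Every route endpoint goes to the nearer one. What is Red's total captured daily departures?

The indifferent point is the midpoint (61+86)/2 = 73.5; route endpoints left of it (closer to Red at 61) go to Red, those right go to Blue.
  Eta at 1 (w=200) → Red
  Beta at 13 (w=300) → Red
  Alpha at 16 (w=5) → Red
  Delta at 31 (w=60) → Red
  Zeta at 60 (w=40) → Red
  Gamma at 67 (w=90) → Red
  Epsilon at 79 (w=60) → Blue
Red captures 695; Blue captures 60.

695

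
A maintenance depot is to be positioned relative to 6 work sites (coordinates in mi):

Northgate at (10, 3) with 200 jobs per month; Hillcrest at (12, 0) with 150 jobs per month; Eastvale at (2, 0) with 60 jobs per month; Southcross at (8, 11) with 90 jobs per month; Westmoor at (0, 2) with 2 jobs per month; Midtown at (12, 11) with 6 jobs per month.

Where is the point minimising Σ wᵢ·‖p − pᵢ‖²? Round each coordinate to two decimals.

The minimiser of Σwᵢ‖p−pᵢ‖² is the weighted centroid p* = (Σwᵢpᵢ)/(Σwᵢ).
Σwᵢ = 508.
Σwᵢxᵢ = 200·10 + 150·12 + 60·2 + 90·8 + 2·0 + 6·12 = 4712.
Σwᵢyᵢ = 200·3 + 150·0 + 60·0 + 90·11 + 2·2 + 6·11 = 1660.
x* = 4712/508 = 9.28, y* = 1660/508 = 3.27.

(9.28, 3.27)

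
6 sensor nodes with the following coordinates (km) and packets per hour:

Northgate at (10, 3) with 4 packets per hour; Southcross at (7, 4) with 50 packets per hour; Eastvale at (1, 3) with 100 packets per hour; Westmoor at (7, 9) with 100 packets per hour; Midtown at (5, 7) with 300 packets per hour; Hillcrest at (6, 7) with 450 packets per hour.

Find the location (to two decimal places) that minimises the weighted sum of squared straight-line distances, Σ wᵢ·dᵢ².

(5.37, 6.64)

The minimiser of Σwᵢ‖p−pᵢ‖² is the weighted centroid p* = (Σwᵢpᵢ)/(Σwᵢ).
Σwᵢ = 1004.
Σwᵢxᵢ = 4·10 + 50·7 + 100·1 + 100·7 + 300·5 + 450·6 = 5390.
Σwᵢyᵢ = 4·3 + 50·4 + 100·3 + 100·9 + 300·7 + 450·7 = 6662.
x* = 5390/1004 = 5.37, y* = 6662/1004 = 6.64.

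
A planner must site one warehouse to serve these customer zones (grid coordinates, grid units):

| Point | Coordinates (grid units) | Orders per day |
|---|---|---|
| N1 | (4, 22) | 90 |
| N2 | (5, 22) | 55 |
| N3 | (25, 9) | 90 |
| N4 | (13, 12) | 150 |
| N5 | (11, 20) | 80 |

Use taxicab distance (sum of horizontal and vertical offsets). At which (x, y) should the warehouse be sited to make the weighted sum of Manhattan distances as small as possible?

(13, 12)

Manhattan distance separates: Σwᵢ(|x−xᵢ|+|y−yᵢ|) = Σwᵢ|x−xᵢ| + Σwᵢ|y−yᵢ|, so x and y are optimised independently as 1-D weighted medians.
Total weight W = 465; half = 232.5.
x-coordinate, sorted with cumulative weight:
  x=4 (N1, w=90) cum 90
  x=5 (N2, w=55) cum 145
  x=11 (N5, w=80) cum 225
  x=13 (N4, w=150) cum 375  ← median
  x=25 (N3, w=90) cum 465
⇒ x* = 13
y-coordinate, sorted with cumulative weight:
  y=9 (N3, w=90) cum 90
  y=12 (N4, w=150) cum 240  ← median
  y=20 (N5, w=80) cum 320
  y=22 (N1, w=90) cum 410
  y=22 (N2, w=55) cum 465
⇒ y* = 12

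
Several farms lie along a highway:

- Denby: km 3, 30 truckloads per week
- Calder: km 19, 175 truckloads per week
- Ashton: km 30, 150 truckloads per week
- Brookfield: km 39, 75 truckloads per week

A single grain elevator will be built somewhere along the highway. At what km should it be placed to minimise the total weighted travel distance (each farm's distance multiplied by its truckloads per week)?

For a sum of weighted absolute distances on a line, the optimum is the weighted median (not the mean). Total weight W = 430; half-weight = 215.
Sort by position and accumulate weight:
  km 3 (Denby, w=30) → cum 30
  km 19 (Calder, w=175) → cum 205
  km 30 (Ashton, w=150) → cum 355  ≥ 215 → median here
  km 39 (Brookfield, w=75) → cum 430
Optimal location: km 30.

x = 30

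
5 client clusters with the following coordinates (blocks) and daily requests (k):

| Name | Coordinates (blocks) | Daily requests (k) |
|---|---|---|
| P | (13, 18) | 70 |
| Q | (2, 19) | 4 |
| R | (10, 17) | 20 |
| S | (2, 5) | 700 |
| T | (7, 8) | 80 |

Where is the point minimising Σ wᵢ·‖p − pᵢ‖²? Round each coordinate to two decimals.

The minimiser of Σwᵢ‖p−pᵢ‖² is the weighted centroid p* = (Σwᵢpᵢ)/(Σwᵢ).
Σwᵢ = 874.
Σwᵢxᵢ = 70·13 + 4·2 + 20·10 + 700·2 + 80·7 = 3078.
Σwᵢyᵢ = 70·18 + 4·19 + 20·17 + 700·5 + 80·8 = 5816.
x* = 3078/874 = 3.52, y* = 5816/874 = 6.65.

(3.52, 6.65)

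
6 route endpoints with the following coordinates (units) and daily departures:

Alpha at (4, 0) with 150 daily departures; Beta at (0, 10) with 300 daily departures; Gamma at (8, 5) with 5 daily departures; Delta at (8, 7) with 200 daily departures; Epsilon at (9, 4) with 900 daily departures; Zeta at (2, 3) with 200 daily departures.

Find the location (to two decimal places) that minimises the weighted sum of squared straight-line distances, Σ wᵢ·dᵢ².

(6.12, 4.91)

The minimiser of Σwᵢ‖p−pᵢ‖² is the weighted centroid p* = (Σwᵢpᵢ)/(Σwᵢ).
Σwᵢ = 1755.
Σwᵢxᵢ = 150·4 + 300·0 + 5·8 + 200·8 + 900·9 + 200·2 = 10740.
Σwᵢyᵢ = 150·0 + 300·10 + 5·5 + 200·7 + 900·4 + 200·3 = 8625.
x* = 10740/1755 = 6.12, y* = 8625/1755 = 4.91.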